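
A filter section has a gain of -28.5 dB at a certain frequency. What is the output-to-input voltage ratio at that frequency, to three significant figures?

Voltage ratio = 10^(dB/20).
10^(-28.5/20) = 10^(-1.425) = 0.0376.

0.0376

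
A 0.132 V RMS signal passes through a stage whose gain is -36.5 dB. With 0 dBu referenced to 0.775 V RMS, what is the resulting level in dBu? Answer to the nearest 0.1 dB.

Input level: 20·log₁₀(0.132/0.775) = -15.37 dBu.
Output: -15.37 − 36.5 = -51.9 dBu.

-51.9 dBu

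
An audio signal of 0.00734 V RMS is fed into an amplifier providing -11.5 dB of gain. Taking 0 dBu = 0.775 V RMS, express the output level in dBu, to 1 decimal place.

Input level: 20·log₁₀(0.00734/0.775) = -40.47 dBu.
Output: -40.47 − 11.5 = -52.0 dBu.

-52.0 dBu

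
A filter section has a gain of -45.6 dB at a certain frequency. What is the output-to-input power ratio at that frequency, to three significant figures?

Power ratio = 10^(dB/10).
10^(-45.6/10) = 10^(-4.560) = 0.0000275.

0.0000275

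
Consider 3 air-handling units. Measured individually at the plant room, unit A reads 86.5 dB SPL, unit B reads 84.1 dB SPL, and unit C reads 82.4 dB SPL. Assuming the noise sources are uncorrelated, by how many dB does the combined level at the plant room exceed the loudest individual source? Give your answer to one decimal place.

Uncorrelated sources add in intensity (power), not in dB.
L_total = 10·log₁₀(10^(86.5/10) + 10^(84.1/10) + 10^(82.4/10)) = 89.43 dB SPL.
Excess over the loudest (86.5 dB): 89.43 − 86.5 = 2.9 dB.

2.9 dB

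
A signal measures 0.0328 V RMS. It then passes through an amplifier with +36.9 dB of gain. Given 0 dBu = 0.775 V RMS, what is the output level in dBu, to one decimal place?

Input level: 20·log₁₀(0.0328/0.775) = -27.47 dBu.
Output: -27.47 + 36.9 = +9.4 dBu.

+9.4 dBu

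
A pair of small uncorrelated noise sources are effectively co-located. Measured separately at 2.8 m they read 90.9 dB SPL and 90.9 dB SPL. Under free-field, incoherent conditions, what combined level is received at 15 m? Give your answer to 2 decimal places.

Combined at 2.8 m: 10·log₁₀(10^(90.9/10)+10^(90.9/10)) = 93.910 dB SPL.
Then apply −20·log₁₀(15/2.8) = -14.579 dB → 79.33 dB SPL.

79.33 dB SPL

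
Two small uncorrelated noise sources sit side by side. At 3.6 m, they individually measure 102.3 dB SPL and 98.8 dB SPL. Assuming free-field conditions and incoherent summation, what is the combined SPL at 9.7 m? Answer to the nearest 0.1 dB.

Combined at 3.6 m: 10·log₁₀(10^(102.3/10)+10^(98.8/10)) = 103.90 dB SPL.
Then apply −20·log₁₀(9.7/3.6) = -8.61 dB → 95.3 dB SPL.

95.3 dB SPL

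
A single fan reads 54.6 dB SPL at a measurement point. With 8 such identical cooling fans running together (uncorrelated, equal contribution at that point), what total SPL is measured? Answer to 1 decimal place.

63.6 dB SPL

8 equal incoherent sources raise the level by 10·log₁₀(8) = 9.03 dB.
L_total = 54.6 + 9.03 = 63.6 dB SPL.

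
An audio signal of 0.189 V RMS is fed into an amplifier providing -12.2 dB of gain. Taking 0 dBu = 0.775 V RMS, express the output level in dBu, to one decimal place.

-24.5 dBu

Input level: 20·log₁₀(0.189/0.775) = -12.26 dBu.
Output: -12.26 − 12.2 = -24.5 dBu.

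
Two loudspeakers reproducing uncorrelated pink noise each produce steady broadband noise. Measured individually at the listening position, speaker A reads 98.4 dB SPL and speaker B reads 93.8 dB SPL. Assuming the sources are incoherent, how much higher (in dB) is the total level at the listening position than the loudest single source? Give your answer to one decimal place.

Uncorrelated sources add in intensity (power), not in dB.
L_total = 10·log₁₀(10^(98.4/10) + 10^(93.8/10)) = 99.69 dB SPL.
Excess over the loudest (98.4 dB): 99.69 − 98.4 = 1.3 dB.

1.3 dB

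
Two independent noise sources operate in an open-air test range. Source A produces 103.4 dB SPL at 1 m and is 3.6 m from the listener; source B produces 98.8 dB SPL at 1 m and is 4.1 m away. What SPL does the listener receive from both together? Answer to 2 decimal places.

At the listener: L_A = 103.4 − 20·log₁₀(3.6) = 92.274 dB; L_B = 98.8 − 20·log₁₀(4.1) = 86.544 dB.
Combined: 10·log₁₀(10^(92.274/10)+10^(86.544/10)) = 93.30 dB SPL.

93.30 dB SPL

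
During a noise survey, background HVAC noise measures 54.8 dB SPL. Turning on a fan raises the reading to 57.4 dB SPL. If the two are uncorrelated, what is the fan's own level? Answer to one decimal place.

53.9 dB SPL

Background correction is a power subtraction:
L_src = 10·log₁₀(10^(57.4/10) − 10^(54.8/10)) = 10·log₁₀(247500) = 53.9 dB SPL.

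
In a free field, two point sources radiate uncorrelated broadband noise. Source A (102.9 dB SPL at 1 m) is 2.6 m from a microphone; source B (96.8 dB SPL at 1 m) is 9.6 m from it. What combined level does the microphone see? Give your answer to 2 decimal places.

94.68 dB SPL

At the listener: L_A = 102.9 − 20·log₁₀(2.6) = 94.601 dB; L_B = 96.8 − 20·log₁₀(9.6) = 77.155 dB.
Combined: 10·log₁₀(10^(94.601/10)+10^(77.155/10)) = 94.68 dB SPL.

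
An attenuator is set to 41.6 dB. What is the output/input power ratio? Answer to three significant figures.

0.0000692

Power ratio = 10^(dB/10).
10^(-41.6/10) = 10^(-4.160) = 0.0000692.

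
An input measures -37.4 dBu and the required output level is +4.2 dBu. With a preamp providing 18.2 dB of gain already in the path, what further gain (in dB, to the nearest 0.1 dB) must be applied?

23.4 dB

The required make-up gain is the shortfall in the dB sum.
G = +4.2 − (-37.4) − 18.2 = 23.4 dB.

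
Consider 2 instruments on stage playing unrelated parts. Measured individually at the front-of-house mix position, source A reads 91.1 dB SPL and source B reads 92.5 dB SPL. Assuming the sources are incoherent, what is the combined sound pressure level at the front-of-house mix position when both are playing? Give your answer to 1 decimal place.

94.9 dB SPL

Add the sources as powers (linear), then convert back to dB:
L_total = 10·log₁₀(10^(91.1/10) + 10^(92.5/10)) = 10·log₁₀(3067000000) = 94.9 dB SPL.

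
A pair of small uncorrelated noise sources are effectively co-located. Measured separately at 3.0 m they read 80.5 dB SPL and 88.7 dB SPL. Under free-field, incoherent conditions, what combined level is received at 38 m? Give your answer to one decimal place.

67.3 dB SPL

Combined at 3.0 m: 10·log₁₀(10^(80.5/10)+10^(88.7/10)) = 89.31 dB SPL.
Then apply −20·log₁₀(38/3.0) = -22.05 dB → 67.3 dB SPL.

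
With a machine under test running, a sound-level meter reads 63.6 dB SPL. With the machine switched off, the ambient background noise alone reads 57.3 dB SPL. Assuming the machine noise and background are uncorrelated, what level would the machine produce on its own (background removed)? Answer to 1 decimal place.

Background correction is a power subtraction:
L_src = 10·log₁₀(10^(63.6/10) − 10^(57.3/10)) = 10·log₁₀(1754000) = 62.4 dB SPL.

62.4 dB SPL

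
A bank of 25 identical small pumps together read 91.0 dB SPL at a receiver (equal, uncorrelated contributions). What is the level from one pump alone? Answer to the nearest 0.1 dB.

77.0 dB SPL

25 equal incoherent sources add 10·log₁₀(25) = 13.98 dB over one source.
L_one = 91.0 − 13.98 = 77.0 dB SPL.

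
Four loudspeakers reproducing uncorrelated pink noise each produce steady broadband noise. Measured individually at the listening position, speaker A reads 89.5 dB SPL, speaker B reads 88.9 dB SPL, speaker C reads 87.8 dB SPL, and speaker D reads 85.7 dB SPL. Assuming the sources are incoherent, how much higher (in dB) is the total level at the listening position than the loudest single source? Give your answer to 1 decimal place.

Add the sources as powers (linear), then convert back to dB:
L_total = 10·log₁₀(10^(89.5/10) + 10^(88.9/10) + 10^(87.8/10) + 10^(85.7/10)) = 94.22 dB SPL.
Excess over the loudest (89.5 dB): 94.22 − 89.5 = 4.7 dB.

4.7 dB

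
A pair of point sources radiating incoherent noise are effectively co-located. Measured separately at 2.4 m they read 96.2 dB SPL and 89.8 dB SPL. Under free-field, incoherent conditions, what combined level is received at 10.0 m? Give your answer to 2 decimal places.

84.70 dB SPL

Combined at 2.4 m: 10·log₁₀(10^(96.2/10)+10^(89.8/10)) = 97.096 dB SPL.
Then apply −20·log₁₀(10.0/2.4) = -12.396 dB → 84.70 dB SPL.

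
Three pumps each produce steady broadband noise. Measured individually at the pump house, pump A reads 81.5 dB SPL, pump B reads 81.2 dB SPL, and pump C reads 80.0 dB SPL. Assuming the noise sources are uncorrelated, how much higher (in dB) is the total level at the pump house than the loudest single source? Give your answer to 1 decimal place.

4.2 dB

Incoherent sources sum as intensities:
L_total = 10·log₁₀(10^(81.5/10) + 10^(81.2/10) + 10^(80.0/10)) = 85.72 dB SPL.
Excess over the loudest (81.5 dB): 85.72 − 81.5 = 4.2 dB.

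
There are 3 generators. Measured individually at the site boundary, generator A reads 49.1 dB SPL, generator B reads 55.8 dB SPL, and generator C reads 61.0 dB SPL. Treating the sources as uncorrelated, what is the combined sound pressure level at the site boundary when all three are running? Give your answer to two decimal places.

Uncorrelated sources add in intensity (power), not in dB.
L_total = 10·log₁₀(10^(49.1/10) + 10^(55.8/10) + 10^(61.0/10)) = 10·log₁₀(1720000) = 62.36 dB SPL.

62.36 dB SPL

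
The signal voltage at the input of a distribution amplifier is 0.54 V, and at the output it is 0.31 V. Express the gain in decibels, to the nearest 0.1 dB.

Voltage is an amplitude quantity, so gain = 20·log₁₀(V_out/V_in).
20·log₁₀(0.31/0.54) = 20·log₁₀(0.5741) = -4.8 dB.

-4.8 dB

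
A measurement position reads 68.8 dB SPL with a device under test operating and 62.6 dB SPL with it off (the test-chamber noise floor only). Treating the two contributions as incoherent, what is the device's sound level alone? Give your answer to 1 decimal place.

Background correction is a power subtraction:
L_src = 10·log₁₀(10^(68.8/10) − 10^(62.6/10)) = 10·log₁₀(5766000) = 67.6 dB SPL.

67.6 dB SPL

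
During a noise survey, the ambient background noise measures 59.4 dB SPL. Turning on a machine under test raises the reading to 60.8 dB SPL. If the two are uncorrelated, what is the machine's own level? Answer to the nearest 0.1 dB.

55.2 dB SPL

Remove the background by subtracting linear intensities:
L_src = 10·log₁₀(10^(60.8/10) − 10^(59.4/10)) = 10·log₁₀(331300) = 55.2 dB SPL.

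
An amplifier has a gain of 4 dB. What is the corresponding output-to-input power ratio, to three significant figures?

Power ratio = 10^(dB/10).
10^(4/10) = 10^(0.4000) = 2.51.

2.51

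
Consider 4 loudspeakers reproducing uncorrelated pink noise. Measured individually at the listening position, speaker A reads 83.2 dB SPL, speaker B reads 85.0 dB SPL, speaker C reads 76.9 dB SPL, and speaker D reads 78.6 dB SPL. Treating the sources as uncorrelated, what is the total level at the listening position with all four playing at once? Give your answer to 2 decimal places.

Incoherent sources sum as intensities:
L_total = 10·log₁₀(10^(83.2/10) + 10^(85.0/10) + 10^(76.9/10) + 10^(78.6/10)) = 10·log₁₀(646600000) = 88.11 dB SPL.

88.11 dB SPL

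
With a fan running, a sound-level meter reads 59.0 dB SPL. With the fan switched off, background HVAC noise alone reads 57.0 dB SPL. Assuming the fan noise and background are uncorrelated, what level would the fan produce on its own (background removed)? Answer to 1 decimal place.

54.7 dB SPL

Background correction is a power subtraction:
L_src = 10·log₁₀(10^(59.0/10) − 10^(57.0/10)) = 10·log₁₀(293100) = 54.7 dB SPL.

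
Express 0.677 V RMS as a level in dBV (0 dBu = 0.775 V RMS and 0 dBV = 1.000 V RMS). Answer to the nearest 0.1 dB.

-3.4 dBV

dBV = 20·log₁₀(V / 1.000 V).
20·log₁₀(0.677/1.000) = -3.4 dBV.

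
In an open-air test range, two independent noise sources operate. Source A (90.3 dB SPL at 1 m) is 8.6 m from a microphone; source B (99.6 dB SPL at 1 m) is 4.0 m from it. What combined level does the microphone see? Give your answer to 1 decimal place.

At the listener: L_A = 90.3 − 20·log₁₀(8.6) = 71.61 dB; L_B = 99.6 − 20·log₁₀(4.0) = 87.56 dB.
Combined: 10·log₁₀(10^(71.61/10)+10^(87.56/10)) = 87.7 dB SPL.

87.7 dB SPL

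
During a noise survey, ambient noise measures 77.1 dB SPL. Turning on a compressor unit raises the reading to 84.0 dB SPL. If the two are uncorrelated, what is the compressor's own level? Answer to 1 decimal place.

Subtract intensities: L_src = 10·log₁₀(10^(L_total/10) − 10^(L_bg/10)).
L_src = 10·log₁₀(10^(84.0/10) − 10^(77.1/10)) = 10·log₁₀(199900000) = 83.0 dB SPL.

83.0 dB SPL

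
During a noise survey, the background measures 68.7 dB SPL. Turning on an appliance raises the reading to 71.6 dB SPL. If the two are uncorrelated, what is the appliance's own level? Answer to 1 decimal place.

Remove the background by subtracting linear intensities:
L_src = 10·log₁₀(10^(71.6/10) − 10^(68.7/10)) = 10·log₁₀(7041000) = 68.5 dB SPL.

68.5 dB SPL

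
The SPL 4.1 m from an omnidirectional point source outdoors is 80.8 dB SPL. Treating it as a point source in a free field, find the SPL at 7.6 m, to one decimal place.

Inverse-square spreading gives ΔL = −20·log₁₀(d₂/d₁).
ΔL = −20·log₁₀(7.6/4.1) = -5.36 dB, so L₂ = 80.8 + (-5.36) = 75.4 dB SPL.

75.4 dB SPL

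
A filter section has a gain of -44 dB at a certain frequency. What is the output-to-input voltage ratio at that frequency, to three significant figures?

Voltage ratio = 10^(dB/20).
10^(-44/20) = 10^(-2.200) = 0.00631.

0.00631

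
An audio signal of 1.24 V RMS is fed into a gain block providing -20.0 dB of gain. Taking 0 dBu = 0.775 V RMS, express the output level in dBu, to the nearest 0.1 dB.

-15.9 dBu

Input level: 20·log₁₀(1.24/0.775) = 4.08 dBu.
Output: 4.08 − 20.0 = -15.9 dBu.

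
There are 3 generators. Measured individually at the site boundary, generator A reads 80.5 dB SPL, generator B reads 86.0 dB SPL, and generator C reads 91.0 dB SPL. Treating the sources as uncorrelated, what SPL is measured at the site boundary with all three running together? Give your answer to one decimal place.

Add the sources as powers (linear), then convert back to dB:
L_total = 10·log₁₀(10^(80.5/10) + 10^(86.0/10) + 10^(91.0/10)) = 10·log₁₀(1769000000) = 92.5 dB SPL.

92.5 dB SPL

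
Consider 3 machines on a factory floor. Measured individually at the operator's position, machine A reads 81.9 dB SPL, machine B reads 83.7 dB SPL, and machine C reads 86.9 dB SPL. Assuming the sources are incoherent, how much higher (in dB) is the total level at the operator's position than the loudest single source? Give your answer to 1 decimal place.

2.5 dB

Uncorrelated sources add in intensity (power), not in dB.
L_total = 10·log₁₀(10^(81.9/10) + 10^(83.7/10) + 10^(86.9/10)) = 89.44 dB SPL.
Excess over the loudest (86.9 dB): 89.44 − 86.9 = 2.5 dB.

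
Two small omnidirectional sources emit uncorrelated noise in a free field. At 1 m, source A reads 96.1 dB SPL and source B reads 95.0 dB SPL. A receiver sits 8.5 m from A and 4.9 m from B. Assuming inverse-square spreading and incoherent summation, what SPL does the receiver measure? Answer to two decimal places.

82.74 dB SPL

At the listener: L_A = 96.1 − 20·log₁₀(8.5) = 77.512 dB; L_B = 95.0 − 20·log₁₀(4.9) = 81.196 dB.
Combined: 10·log₁₀(10^(77.512/10)+10^(81.196/10)) = 82.74 dB SPL.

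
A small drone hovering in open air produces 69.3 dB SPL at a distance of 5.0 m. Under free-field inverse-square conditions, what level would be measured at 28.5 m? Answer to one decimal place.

Free-field point source: level drops by 20·log₁₀ of the distance ratio.
ΔL = −20·log₁₀(28.5/5.0) = -15.12 dB, so L₂ = 69.3 + (-15.12) = 54.2 dB SPL.

54.2 dB SPL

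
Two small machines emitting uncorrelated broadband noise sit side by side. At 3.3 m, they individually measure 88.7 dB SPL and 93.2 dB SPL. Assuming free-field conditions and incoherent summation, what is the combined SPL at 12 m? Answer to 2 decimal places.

83.31 dB SPL

Combined at 3.3 m: 10·log₁₀(10^(88.7/10)+10^(93.2/10)) = 94.519 dB SPL.
Then apply −20·log₁₀(12/3.3) = -11.213 dB → 83.31 dB SPL.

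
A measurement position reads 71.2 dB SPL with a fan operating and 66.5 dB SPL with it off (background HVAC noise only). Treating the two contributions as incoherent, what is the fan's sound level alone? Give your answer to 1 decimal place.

Subtract intensities: L_src = 10·log₁₀(10^(L_total/10) − 10^(L_bg/10)).
L_src = 10·log₁₀(10^(71.2/10) − 10^(66.5/10)) = 10·log₁₀(8716000) = 69.4 dB SPL.

69.4 dB SPL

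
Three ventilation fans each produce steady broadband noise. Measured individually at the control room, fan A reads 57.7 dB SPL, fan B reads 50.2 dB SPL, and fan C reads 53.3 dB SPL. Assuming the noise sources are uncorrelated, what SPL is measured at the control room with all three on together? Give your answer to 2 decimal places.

Add the sources as powers (linear), then convert back to dB:
L_total = 10·log₁₀(10^(57.7/10) + 10^(50.2/10) + 10^(53.3/10)) = 10·log₁₀(907400) = 59.58 dB SPL.

59.58 dB SPL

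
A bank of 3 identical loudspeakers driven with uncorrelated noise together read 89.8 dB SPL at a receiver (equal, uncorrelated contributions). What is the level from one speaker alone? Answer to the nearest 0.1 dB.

3 equal incoherent sources add 10·log₁₀(3) = 4.77 dB over one source.
L_one = 89.8 − 4.77 = 85.0 dB SPL.

85.0 dB SPL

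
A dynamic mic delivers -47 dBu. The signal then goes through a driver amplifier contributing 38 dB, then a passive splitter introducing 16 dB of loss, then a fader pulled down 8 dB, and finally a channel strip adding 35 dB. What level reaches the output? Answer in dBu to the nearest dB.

Cascaded gains and losses add directly in dB.
-47 + 38 − 16 − 8 + 35 = +2 dBu.

+2 dBu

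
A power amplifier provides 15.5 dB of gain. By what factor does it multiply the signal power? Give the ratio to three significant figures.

35.5

Power ratio = 10^(dB/10).
10^(15.5/10) = 10^(1.550) = 35.5.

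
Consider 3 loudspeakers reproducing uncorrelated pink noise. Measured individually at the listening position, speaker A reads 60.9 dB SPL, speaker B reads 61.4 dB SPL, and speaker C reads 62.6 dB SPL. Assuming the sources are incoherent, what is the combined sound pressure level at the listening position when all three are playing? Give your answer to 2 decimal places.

66.46 dB SPL

Add the sources as powers (linear), then convert back to dB:
L_total = 10·log₁₀(10^(60.9/10) + 10^(61.4/10) + 10^(62.6/10)) = 10·log₁₀(4430000) = 66.46 dB SPL.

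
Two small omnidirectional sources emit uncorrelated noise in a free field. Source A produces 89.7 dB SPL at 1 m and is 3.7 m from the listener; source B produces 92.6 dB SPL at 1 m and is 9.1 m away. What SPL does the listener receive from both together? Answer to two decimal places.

79.55 dB SPL

At the listener: L_A = 89.7 − 20·log₁₀(3.7) = 78.336 dB; L_B = 92.6 − 20·log₁₀(9.1) = 73.419 dB.
Combined: 10·log₁₀(10^(78.336/10)+10^(73.419/10)) = 79.55 dB SPL.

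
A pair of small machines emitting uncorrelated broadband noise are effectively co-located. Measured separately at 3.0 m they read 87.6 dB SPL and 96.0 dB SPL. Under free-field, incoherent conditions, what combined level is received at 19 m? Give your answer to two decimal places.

80.55 dB SPL

Combined at 3.0 m: 10·log₁₀(10^(87.6/10)+10^(96.0/10)) = 96.586 dB SPL.
Then apply −20·log₁₀(19/3.0) = -16.033 dB → 80.55 dB SPL.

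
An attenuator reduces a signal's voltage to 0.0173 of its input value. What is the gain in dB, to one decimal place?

Voltage is an amplitude quantity, so gain = 20·log₁₀(V_out/V_in).
20·log₁₀(0.0173) = -35.2 dB.

-35.2 dB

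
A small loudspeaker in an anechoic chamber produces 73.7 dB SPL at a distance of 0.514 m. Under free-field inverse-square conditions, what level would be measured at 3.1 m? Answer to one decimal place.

58.1 dB SPL

Inverse-square spreading gives ΔL = −20·log₁₀(d₂/d₁).
ΔL = −20·log₁₀(3.1/0.514) = -15.61 dB, so L₂ = 73.7 + (-15.61) = 58.1 dB SPL.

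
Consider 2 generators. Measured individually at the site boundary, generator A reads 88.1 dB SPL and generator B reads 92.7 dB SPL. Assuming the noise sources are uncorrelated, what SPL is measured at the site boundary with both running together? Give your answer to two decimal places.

93.99 dB SPL

Add the sources as powers (linear), then convert back to dB:
L_total = 10·log₁₀(10^(88.1/10) + 10^(92.7/10)) = 10·log₁₀(2508000000) = 93.99 dB SPL.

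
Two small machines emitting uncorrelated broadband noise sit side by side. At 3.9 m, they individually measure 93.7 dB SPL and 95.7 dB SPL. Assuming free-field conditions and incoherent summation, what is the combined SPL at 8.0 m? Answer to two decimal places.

91.58 dB SPL

Combined at 3.9 m: 10·log₁₀(10^(93.7/10)+10^(95.7/10)) = 97.824 dB SPL.
Then apply −20·log₁₀(8.0/3.9) = -6.241 dB → 91.58 dB SPL.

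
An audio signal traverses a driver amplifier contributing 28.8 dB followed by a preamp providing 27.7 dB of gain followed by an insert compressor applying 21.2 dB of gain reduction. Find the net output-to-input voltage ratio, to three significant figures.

58.2

Net gain = 28.8 + 27.7 + (−21.2) = 35.3 dB.
Voltage ratio = 10^(35.3/20) = 58.2.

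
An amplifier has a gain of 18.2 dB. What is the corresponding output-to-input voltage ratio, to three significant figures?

Voltage ratio = 10^(dB/20).
10^(18.2/20) = 10^(0.9100) = 8.13.

8.13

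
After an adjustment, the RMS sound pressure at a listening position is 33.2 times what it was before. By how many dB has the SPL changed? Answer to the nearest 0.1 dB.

SPL change from a pressure ratio uses the 20·log₁₀ form:
20·log₁₀(33.2) = 30.4 dB.

30.4 dB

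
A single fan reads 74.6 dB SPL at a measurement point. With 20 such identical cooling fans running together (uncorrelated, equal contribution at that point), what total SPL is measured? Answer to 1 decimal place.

87.6 dB SPL

20 equal incoherent sources raise the level by 10·log₁₀(20) = 13.01 dB.
L_total = 74.6 + 13.01 = 87.6 dB SPL.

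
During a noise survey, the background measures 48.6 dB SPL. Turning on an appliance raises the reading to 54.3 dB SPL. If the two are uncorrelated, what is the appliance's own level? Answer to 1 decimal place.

Background correction is a power subtraction:
L_src = 10·log₁₀(10^(54.3/10) − 10^(48.6/10)) = 10·log₁₀(196700) = 52.9 dB SPL.

52.9 dB SPL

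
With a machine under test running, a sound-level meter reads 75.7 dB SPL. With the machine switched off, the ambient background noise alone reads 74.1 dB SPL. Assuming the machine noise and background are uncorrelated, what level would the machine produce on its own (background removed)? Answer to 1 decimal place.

70.6 dB SPL

Subtract intensities: L_src = 10·log₁₀(10^(L_total/10) − 10^(L_bg/10)).
L_src = 10·log₁₀(10^(75.7/10) − 10^(74.1/10)) = 10·log₁₀(11450000) = 70.6 dB SPL.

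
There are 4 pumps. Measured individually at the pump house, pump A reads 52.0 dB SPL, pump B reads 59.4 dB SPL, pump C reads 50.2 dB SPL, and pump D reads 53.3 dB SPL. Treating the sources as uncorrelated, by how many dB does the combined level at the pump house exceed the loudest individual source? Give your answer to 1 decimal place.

Incoherent sources sum as intensities:
L_total = 10·log₁₀(10^(52.0/10) + 10^(59.4/10) + 10^(50.2/10) + 10^(53.3/10)) = 61.30 dB SPL.
Excess over the loudest (59.4 dB): 61.30 − 59.4 = 1.9 dB.

1.9 dB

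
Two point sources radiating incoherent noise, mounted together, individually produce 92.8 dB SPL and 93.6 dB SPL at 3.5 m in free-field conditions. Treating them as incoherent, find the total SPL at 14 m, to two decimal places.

Combined at 3.5 m: 10·log₁₀(10^(92.8/10)+10^(93.6/10)) = 96.229 dB SPL.
Then apply −20·log₁₀(14/3.5) = -12.041 dB → 84.19 dB SPL.

84.19 dB SPL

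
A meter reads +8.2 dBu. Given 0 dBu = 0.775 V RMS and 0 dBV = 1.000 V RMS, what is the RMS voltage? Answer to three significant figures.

1.99 V

V = 0.775 V × 10^(+8.2/20).
= 0.775 × 2.570 = 1.99 V.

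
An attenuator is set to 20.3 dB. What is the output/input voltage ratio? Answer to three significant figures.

Voltage ratio = 10^(dB/20).
10^(-20.3/20) = 10^(-1.015) = 0.0966.

0.0966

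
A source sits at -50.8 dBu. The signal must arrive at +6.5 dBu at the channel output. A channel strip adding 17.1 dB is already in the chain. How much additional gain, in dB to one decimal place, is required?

40.2 dB

The required make-up gain is the shortfall in the dB sum.
G = +6.5 − (-50.8) − 17.1 = 40.2 dB.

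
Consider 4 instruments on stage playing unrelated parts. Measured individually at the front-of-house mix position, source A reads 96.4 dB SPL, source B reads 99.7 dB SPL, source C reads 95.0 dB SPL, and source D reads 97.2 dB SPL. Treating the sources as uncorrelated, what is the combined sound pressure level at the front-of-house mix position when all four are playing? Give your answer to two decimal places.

103.45 dB SPL

Uncorrelated sources add in intensity (power), not in dB.
L_total = 10·log₁₀(10^(96.4/10) + 10^(99.7/10) + 10^(95.0/10) + 10^(97.2/10)) = 10·log₁₀(22108000000) = 103.45 dB SPL.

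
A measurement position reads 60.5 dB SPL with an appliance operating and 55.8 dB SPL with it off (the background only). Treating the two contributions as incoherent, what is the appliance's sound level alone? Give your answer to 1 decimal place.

Subtract intensities: L_src = 10·log₁₀(10^(L_total/10) − 10^(L_bg/10)).
L_src = 10·log₁₀(10^(60.5/10) − 10^(55.8/10)) = 10·log₁₀(741800) = 58.7 dB SPL.

58.7 dB SPL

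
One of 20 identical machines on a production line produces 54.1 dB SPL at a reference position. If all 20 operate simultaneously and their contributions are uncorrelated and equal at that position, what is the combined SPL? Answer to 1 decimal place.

20 equal incoherent sources raise the level by 10·log₁₀(20) = 13.01 dB.
L_total = 54.1 + 13.01 = 67.1 dB SPL.

67.1 dB SPL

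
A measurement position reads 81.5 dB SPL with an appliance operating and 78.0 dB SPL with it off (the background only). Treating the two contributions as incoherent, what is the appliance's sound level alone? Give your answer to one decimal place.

78.9 dB SPL

Subtract intensities: L_src = 10·log₁₀(10^(L_total/10) − 10^(L_bg/10)).
L_src = 10·log₁₀(10^(81.5/10) − 10^(78.0/10)) = 10·log₁₀(78160000) = 78.9 dB SPL.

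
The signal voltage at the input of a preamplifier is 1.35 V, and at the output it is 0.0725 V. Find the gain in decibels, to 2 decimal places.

-25.40 dB

For a voltage ratio, dB = 20·log₁₀(V₂/V₁).
20·log₁₀(0.0725/1.35) = 20·log₁₀(0.05370) = -25.40 dB.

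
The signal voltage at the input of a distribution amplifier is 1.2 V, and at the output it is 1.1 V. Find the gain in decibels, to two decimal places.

-0.76 dB

Voltage is an amplitude quantity, so gain = 20·log₁₀(V_out/V_in).
20·log₁₀(1.1/1.2) = 20·log₁₀(0.9167) = -0.76 dB.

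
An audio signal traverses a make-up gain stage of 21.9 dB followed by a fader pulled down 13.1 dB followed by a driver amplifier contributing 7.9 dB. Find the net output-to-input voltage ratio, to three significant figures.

Net gain = 21.9 + (−13.1) + 7.9 = 16.7 dB.
Voltage ratio = 10^(16.7/20) = 6.84.

6.84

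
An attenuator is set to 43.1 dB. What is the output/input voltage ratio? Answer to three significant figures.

0.00700

Voltage ratio = 10^(dB/20).
10^(-43.1/20) = 10^(-2.155) = 0.00700.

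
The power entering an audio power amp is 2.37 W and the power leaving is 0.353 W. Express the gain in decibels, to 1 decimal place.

Power ratio → dB uses the 10·log₁₀ form:
10·log₁₀(0.353/2.37) = 10·log₁₀(0.1489) = -8.3 dB.

-8.3 dB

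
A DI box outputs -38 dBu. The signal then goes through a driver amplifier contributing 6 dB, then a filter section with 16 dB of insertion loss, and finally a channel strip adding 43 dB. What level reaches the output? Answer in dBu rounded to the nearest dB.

In dB, series stages simply add:
-38 + 6 − 16 + 43 = -5 dBu.

-5 dBu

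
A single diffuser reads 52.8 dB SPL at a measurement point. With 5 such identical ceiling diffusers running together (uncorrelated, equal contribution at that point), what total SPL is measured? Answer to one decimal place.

59.8 dB SPL

5 equal incoherent sources raise the level by 10·log₁₀(5) = 6.99 dB.
L_total = 52.8 + 6.99 = 59.8 dB SPL.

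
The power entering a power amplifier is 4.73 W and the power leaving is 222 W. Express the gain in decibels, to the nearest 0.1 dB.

Power is a power quantity, so gain = 10·log₁₀(P_out/P_in).
10·log₁₀(222/4.73) = 10·log₁₀(46.93) = 16.7 dB.

16.7 dB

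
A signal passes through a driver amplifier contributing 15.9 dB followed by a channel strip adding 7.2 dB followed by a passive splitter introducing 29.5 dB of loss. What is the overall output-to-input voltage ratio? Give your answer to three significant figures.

0.479

Net gain = 15.9 + 7.2 + (−29.5) = -6.4 dB.
Voltage ratio = 10^(-6.4/20) = 0.479.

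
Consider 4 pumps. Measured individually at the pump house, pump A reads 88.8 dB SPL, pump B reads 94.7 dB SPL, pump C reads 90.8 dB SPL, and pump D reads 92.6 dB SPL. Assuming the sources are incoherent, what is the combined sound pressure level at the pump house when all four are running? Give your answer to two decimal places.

98.28 dB SPL

Incoherent sources sum as intensities:
L_total = 10·log₁₀(10^(88.8/10) + 10^(94.7/10) + 10^(90.8/10) + 10^(92.6/10)) = 10·log₁₀(6732000000) = 98.28 dB SPL.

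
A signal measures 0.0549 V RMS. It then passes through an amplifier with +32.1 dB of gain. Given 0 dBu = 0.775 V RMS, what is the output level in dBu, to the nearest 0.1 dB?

+9.1 dBu

Input level: 20·log₁₀(0.0549/0.775) = -22.99 dBu.
Output: -22.99 + 32.1 = +9.1 dBu.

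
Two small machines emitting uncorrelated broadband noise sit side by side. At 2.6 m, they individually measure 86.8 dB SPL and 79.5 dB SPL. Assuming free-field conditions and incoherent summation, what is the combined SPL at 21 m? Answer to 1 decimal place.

Combined at 2.6 m: 10·log₁₀(10^(86.8/10)+10^(79.5/10)) = 87.54 dB SPL.
Then apply −20·log₁₀(21/2.6) = -18.14 dB → 69.4 dB SPL.

69.4 dB SPL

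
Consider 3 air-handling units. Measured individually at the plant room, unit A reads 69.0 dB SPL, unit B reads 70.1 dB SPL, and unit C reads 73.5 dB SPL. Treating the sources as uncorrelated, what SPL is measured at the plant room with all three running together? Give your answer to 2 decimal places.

Add the sources as powers (linear), then convert back to dB:
L_total = 10·log₁₀(10^(69.0/10) + 10^(70.1/10) + 10^(73.5/10)) = 10·log₁₀(40560000) = 76.08 dB SPL.

76.08 dB SPL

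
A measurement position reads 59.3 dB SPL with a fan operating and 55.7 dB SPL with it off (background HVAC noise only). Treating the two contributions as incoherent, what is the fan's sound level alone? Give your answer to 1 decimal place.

Background correction is a power subtraction:
L_src = 10·log₁₀(10^(59.3/10) − 10^(55.7/10)) = 10·log₁₀(479600) = 56.8 dB SPL.

56.8 dB SPL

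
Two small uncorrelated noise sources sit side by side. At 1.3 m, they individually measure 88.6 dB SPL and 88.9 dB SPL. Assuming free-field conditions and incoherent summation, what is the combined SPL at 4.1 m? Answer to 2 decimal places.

81.79 dB SPL

Combined at 1.3 m: 10·log₁₀(10^(88.6/10)+10^(88.9/10)) = 91.763 dB SPL.
Then apply −20·log₁₀(4.1/1.3) = -9.977 dB → 81.79 dB SPL.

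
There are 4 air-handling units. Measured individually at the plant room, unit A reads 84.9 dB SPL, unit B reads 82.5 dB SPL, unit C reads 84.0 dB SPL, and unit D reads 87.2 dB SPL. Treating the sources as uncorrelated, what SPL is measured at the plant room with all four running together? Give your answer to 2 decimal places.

91.01 dB SPL

Uncorrelated sources add in intensity (power), not in dB.
L_total = 10·log₁₀(10^(84.9/10) + 10^(82.5/10) + 10^(84.0/10) + 10^(87.2/10)) = 10·log₁₀(1263000000) = 91.01 dB SPL.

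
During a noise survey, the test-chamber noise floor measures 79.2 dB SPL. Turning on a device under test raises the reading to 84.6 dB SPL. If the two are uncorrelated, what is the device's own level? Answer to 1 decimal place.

83.1 dB SPL

Subtract intensities: L_src = 10·log₁₀(10^(L_total/10) − 10^(L_bg/10)).
L_src = 10·log₁₀(10^(84.6/10) − 10^(79.2/10)) = 10·log₁₀(205200000) = 83.1 dB SPL.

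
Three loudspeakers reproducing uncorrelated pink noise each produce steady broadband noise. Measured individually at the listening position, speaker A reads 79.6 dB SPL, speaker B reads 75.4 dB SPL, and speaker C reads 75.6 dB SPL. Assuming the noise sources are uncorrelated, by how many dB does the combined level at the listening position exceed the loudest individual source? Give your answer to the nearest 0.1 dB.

Uncorrelated sources add in intensity (power), not in dB.
L_total = 10·log₁₀(10^(79.6/10) + 10^(75.4/10) + 10^(75.6/10)) = 82.10 dB SPL.
Excess over the loudest (79.6 dB): 82.10 − 79.6 = 2.5 dB.

2.5 dB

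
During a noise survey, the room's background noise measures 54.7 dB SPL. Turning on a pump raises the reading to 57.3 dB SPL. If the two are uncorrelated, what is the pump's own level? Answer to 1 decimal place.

53.8 dB SPL

Remove the background by subtracting linear intensities:
L_src = 10·log₁₀(10^(57.3/10) − 10^(54.7/10)) = 10·log₁₀(241900) = 53.8 dB SPL.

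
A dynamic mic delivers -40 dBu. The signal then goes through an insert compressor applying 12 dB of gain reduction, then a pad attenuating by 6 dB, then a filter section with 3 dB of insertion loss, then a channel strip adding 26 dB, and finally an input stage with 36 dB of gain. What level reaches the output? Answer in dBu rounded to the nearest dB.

In dB, series stages simply add:
-40 − 12 − 6 − 3 + 26 + 36 = +1 dBu.

+1 dBu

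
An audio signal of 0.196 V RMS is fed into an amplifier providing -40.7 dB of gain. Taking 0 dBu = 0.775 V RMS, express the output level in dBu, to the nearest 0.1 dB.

Input level: 20·log₁₀(0.196/0.775) = -11.94 dBu.
Output: -11.94 − 40.7 = -52.6 dBu.

-52.6 dBu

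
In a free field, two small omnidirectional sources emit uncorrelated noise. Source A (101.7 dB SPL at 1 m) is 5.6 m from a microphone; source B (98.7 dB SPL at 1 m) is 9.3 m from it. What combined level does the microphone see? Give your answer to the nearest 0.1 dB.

87.5 dB SPL

At the listener: L_A = 101.7 − 20·log₁₀(5.6) = 86.74 dB; L_B = 98.7 − 20·log₁₀(9.3) = 79.33 dB.
Combined: 10·log₁₀(10^(86.74/10)+10^(79.33/10)) = 87.5 dB SPL.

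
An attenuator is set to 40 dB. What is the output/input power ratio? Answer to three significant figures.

0.000100

Power ratio = 10^(dB/10).
10^(-40/10) = 10^(-4.000) = 0.000100.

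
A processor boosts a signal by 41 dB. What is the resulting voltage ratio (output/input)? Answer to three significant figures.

Voltage ratio = 10^(dB/20).
10^(41/20) = 10^(2.050) = 112.

112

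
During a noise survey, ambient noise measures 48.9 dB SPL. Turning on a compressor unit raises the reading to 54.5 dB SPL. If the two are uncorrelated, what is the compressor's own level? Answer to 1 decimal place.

53.1 dB SPL

Remove the background by subtracting linear intensities:
L_src = 10·log₁₀(10^(54.5/10) − 10^(48.9/10)) = 10·log₁₀(204200) = 53.1 dB SPL.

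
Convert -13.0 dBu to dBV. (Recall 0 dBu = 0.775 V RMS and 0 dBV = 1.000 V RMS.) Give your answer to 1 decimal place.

The offset between the scales is 20·log₁₀(0.775/1.000) = −2.214 dB.
So dBV = -13.0 − 2.214 = -15.2 dBV.

-15.2 dBV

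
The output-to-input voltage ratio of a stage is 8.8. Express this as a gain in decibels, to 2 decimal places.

18.89 dB

For a voltage ratio, dB = 20·log₁₀(V₂/V₁).
20·log₁₀(8.8) = 18.89 dB.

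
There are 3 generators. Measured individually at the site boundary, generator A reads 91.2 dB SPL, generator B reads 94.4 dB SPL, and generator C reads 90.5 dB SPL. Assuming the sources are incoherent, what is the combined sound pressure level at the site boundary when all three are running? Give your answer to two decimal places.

Add the sources as powers (linear), then convert back to dB:
L_total = 10·log₁₀(10^(91.2/10) + 10^(94.4/10) + 10^(90.5/10)) = 10·log₁₀(5195000000) = 97.16 dB SPL.

97.16 dB SPL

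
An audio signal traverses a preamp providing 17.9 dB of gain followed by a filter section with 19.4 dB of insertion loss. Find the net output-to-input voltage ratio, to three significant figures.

0.841

Net gain = 17.9 + (−19.4) = -1.5 dB.
Voltage ratio = 10^(-1.5/20) = 0.841.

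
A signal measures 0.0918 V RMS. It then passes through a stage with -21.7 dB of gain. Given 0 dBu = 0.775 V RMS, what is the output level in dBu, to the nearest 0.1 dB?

Input level: 20·log₁₀(0.0918/0.775) = -18.53 dBu.
Output: -18.53 − 21.7 = -40.2 dBu.

-40.2 dBu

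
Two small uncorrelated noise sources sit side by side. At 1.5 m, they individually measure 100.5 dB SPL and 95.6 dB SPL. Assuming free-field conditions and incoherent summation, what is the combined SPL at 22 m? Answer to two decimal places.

78.39 dB SPL

Combined at 1.5 m: 10·log₁₀(10^(100.5/10)+10^(95.6/10)) = 101.718 dB SPL.
Then apply −20·log₁₀(22/1.5) = -23.327 dB → 78.39 dB SPL.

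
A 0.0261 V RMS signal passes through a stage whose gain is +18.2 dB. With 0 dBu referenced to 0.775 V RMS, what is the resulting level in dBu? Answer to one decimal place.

Input level: 20·log₁₀(0.0261/0.775) = -29.45 dBu.
Output: -29.45 + 18.2 = -11.3 dBu.

-11.3 dBu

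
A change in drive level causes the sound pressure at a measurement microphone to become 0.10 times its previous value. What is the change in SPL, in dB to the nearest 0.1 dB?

Sound pressure is an amplitude quantity: ΔL = 20·log₁₀(p₂/p₁).
20·log₁₀(0.10) = -20.0 dB.

-20.0 dB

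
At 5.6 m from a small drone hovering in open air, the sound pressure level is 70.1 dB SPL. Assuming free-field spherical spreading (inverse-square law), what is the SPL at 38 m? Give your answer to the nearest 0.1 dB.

Free-field point source: level drops by 20·log₁₀ of the distance ratio.
ΔL = −20·log₁₀(38/5.6) = -16.63 dB, so L₂ = 70.1 + (-16.63) = 53.5 dB SPL.

53.5 dB SPL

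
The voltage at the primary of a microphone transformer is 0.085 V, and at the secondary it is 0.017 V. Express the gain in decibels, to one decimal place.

Voltage ratio → dB uses the 20·log₁₀ form:
20·log₁₀(0.017/0.085) = 20·log₁₀(0.2000) = -14.0 dB.

-14.0 dB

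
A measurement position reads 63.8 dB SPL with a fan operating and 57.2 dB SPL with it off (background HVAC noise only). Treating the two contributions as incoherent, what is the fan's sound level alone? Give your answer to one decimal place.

62.7 dB SPL

Remove the background by subtracting linear intensities:
L_src = 10·log₁₀(10^(63.8/10) − 10^(57.2/10)) = 10·log₁₀(1874000) = 62.7 dB SPL.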